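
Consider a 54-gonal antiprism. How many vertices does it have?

An antiprism on an n-gon has two n-gon caps and 2n triangles: V = 2·54 = 108, E = 4·54 = 216, F = 2·54 + 2 = 110.
Check: V − E + F = 108 − 216 + 110 = 2.

108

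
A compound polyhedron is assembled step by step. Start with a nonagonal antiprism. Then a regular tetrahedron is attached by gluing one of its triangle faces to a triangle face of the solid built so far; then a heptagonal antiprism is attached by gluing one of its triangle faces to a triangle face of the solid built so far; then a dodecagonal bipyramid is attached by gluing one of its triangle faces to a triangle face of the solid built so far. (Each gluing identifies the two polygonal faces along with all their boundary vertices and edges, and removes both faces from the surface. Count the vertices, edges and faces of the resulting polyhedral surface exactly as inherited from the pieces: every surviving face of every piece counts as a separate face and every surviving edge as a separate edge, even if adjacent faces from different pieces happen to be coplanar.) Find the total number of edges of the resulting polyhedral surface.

A nonagonal antiprism: V=18, E=36, F=20.
Attach a regular tetrahedron (V=4, E=6, F=4) along a 3-gon: merge 3 vertices and 3 edges, delete both glued faces → V=19, E=39, F=22.
Attach a heptagonal antiprism (V=14, E=28, F=16) along a 3-gon: merge 3 vertices and 3 edges, delete both glued faces → V=30, E=64, F=36.
Attach a dodecagonal bipyramid (V=14, E=36, F=24) along a 3-gon: merge 3 vertices and 3 edges, delete both glued faces → V=41, E=97, F=58.
Check: V − E + F = 41 − 97 + 58 = 2.

97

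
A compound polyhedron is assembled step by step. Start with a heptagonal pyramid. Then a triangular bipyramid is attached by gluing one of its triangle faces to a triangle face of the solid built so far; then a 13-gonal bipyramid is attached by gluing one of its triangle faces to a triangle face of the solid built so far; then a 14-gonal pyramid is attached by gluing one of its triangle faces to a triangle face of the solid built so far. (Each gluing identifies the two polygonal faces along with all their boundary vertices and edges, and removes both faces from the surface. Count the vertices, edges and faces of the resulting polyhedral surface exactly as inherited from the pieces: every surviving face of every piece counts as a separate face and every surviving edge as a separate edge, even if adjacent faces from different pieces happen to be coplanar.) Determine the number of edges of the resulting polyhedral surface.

A heptagonal pyramid: V=8, E=14, F=8.
Attach a triangular bipyramid (V=5, E=9, F=6) along a 3-gon: merge 3 vertices and 3 edges, delete both glued faces → V=10, E=20, F=12.
Attach a 13-gonal bipyramid (V=15, E=39, F=26) along a 3-gon: merge 3 vertices and 3 edges, delete both glued faces → V=22, E=56, F=36.
Attach a 14-gonal pyramid (V=15, E=28, F=15) along a 3-gon: merge 3 vertices and 3 edges, delete both glued faces → V=34, E=81, F=49.
Check: V − E + F = 34 − 81 + 49 = 2.

81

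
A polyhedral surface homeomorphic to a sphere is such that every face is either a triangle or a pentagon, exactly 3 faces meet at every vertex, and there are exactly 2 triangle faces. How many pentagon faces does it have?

6

Let x be the number of pentagons; then F = 2 + x.
Edge–face incidences: 2E = 3·2 + 5·x = 6 + 5x.
Every vertex has degree 3, so 3V = 2E.
Euler: V − E + F = 2 ⇒ (2E)/3 − E + (2 + x) = 2.
Multiply by 6: 2·(2E) − 3·(2E) + 6·(2 + x) = 12, i.e. 12 + 6x − (6 + 5x) = 12.
Collecting terms: x + 6 = 12, so x = 6.
Then 2E = 6 + 5·6 = 36, so E = 18, V = 2E/3 = 12, F = 2 + 6 = 8.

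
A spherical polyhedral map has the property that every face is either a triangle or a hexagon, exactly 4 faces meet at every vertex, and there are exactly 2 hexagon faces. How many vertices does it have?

Let x be the number of triangles; then F = 2 + x.
Edge–face incidences: 2E = 6·2 + 3·x = 12 + 3x.
Every vertex has degree 4, so 4V = 2E.
Euler: V − E + F = 2 ⇒ (2E)/4 − E + (2 + x) = 2.
Multiply by 8: 2·(2E) − 4·(2E) + 8·(2 + x) = 16, i.e. 16 + 8x − 2·(12 + 3x) = 16.
Collecting terms: 2x − 8 = 16, so 2x = 24, so x = 12.
Then 2E = 12 + 3·12 = 48, so E = 24, V = 2E/4 = 12, F = 2 + 12 = 14.

12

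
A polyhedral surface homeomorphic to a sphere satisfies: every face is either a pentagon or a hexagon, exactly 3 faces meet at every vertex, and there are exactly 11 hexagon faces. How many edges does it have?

Let x be the number of pentagons; then F = 11 + x.
Edge–face incidences: 2E = 6·11 + 5·x = 66 + 5x.
Every vertex has degree 3, so 3V = 2E.
Euler: V − E + F = 2 ⇒ (2E)/3 − E + (11 + x) = 2.
Multiply by 6: 2·(2E) − 3·(2E) + 6·(11 + x) = 12, i.e. 66 + 6x − (66 + 5x) = 12.
Collecting terms: x = 12.
Then 2E = 66 + 5·12 = 126, so E = 63, V = 2E/3 = 42, F = 11 + 12 = 23.

63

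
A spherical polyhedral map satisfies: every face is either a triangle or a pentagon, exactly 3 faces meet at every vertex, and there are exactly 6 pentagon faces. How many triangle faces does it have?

Let x be the number of triangles; then F = 6 + x.
Edge–face incidences: 2E = 5·6 + 3·x = 30 + 3x.
Every vertex has degree 3, so 3V = 2E.
Euler: V − E + F = 2 ⇒ (2E)/3 − E + (6 + x) = 2.
Multiply by 6: 2·(2E) − 3·(2E) + 6·(6 + x) = 12, i.e. 36 + 6x − (30 + 3x) = 12.
Collecting terms: 3x + 6 = 12, so 3x = 6, so x = 2.
Then 2E = 30 + 3·2 = 36, so E = 18, V = 2E/3 = 12, F = 6 + 2 = 8.

2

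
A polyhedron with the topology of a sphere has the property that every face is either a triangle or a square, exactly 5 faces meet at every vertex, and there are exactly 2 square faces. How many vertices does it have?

16

Let x be the number of triangles; then F = 2 + x.
Edge–face incidences: 2E = 4·2 + 3·x = 8 + 3x.
Every vertex has degree 5, so 5V = 2E.
Euler: V − E + F = 2 ⇒ (2E)/5 − E + (2 + x) = 2.
Multiply by 10: 2·(2E) − 5·(2E) + 10·(2 + x) = 20, i.e. 20 + 10x − 3·(8 + 3x) = 20.
Collecting terms: x − 4 = 20, so x = 24.
Then 2E = 8 + 3·24 = 80, so E = 40, V = 2E/5 = 16, F = 2 + 24 = 26.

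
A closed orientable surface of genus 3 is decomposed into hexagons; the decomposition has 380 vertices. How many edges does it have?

χ = 2 − 2·3 = -4, and every face is a hexagon so 6F = 2E.
V − E + F = -4 with E = 6F/2 gives 380 − (6/2 − 1)·F = -4, so F = 192 and E = 576.

576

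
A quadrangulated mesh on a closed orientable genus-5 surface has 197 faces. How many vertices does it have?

χ = 2 − 2·5 = -8, and every face is a square so 4F = 2E.
E = 4·197/2 = 394. Then V = -8 + E − F = -8 + 394 − 197 = 189.

189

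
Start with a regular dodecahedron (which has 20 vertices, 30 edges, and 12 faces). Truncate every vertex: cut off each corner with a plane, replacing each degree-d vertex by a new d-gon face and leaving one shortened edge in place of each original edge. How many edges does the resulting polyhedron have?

Truncation replaces each original edge-end by a new vertex, so V′ = 2E = 60.
Each original edge survives, and each old vertex of degree d contributes d new edges; summing degrees gives Σd = 2E, so E′ = E + 2E = 3E = 90.
Each original face survives and each original vertex becomes one new face: F′ = F + V = 32.

90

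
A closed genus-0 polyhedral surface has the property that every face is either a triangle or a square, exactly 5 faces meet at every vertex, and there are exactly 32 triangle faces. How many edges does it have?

60

Let x be the number of squares; then F = 32 + x.
Edge–face incidences: 2E = 3·32 + 4·x = 96 + 4x.
Every vertex has degree 5, so 5V = 2E.
Euler: V − E + F = 2 ⇒ (2E)/5 − E + (32 + x) = 2.
Multiply by 10: 2·(2E) − 5·(2E) + 10·(32 + x) = 20, i.e. 320 + 10x − 3·(96 + 4x) = 20.
Collecting terms: −2x + 32 = 20, so −2x = −12, so x = 6.
Then 2E = 96 + 4·6 = 120, so E = 60, V = 2E/5 = 24, F = 32 + 6 = 38.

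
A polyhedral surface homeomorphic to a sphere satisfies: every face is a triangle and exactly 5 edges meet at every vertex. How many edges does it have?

Each face has 3 edges and each edge borders two faces, so 2E = 3F.
Each vertex has degree 5, so 5V = 2E and hence V = 3F/5.
Euler: V − E + F = 2 ⇒ (3F/5) − (3F/2) + F = 2.
Multiply by 10: (6 − 15 + 10)F = 20, i.e. 1F = 20.
So F = 20, E = 3·20/2 = 30, V = 3·20/5 = 12.

30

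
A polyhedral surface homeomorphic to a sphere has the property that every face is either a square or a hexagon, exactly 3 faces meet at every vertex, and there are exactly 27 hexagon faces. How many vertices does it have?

Let x be the number of squares; then F = 27 + x.
Edge–face incidences: 2E = 6·27 + 4·x = 162 + 4x.
Every vertex has degree 3, so 3V = 2E.
Euler: V − E + F = 2 ⇒ (2E)/3 − E + (27 + x) = 2.
Multiply by 6: 2·(2E) − 3·(2E) + 6·(27 + x) = 12, i.e. 162 + 6x − (162 + 4x) = 12.
Collecting terms: 2x = 12, so x = 6.
Then 2E = 162 + 4·6 = 186, so E = 93, V = 2E/3 = 62, F = 27 + 6 = 33.

62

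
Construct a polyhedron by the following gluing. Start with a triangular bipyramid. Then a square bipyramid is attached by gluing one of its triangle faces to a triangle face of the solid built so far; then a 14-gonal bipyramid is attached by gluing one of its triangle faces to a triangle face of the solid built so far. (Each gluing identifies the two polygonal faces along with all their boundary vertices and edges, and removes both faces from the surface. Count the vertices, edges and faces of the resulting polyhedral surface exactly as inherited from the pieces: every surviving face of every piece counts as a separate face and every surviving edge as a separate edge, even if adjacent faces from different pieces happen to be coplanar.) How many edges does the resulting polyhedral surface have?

A triangular bipyramid: V=5, E=9, F=6.
Attach a square bipyramid (V=6, E=12, F=8) along a 3-gon: merge 3 vertices and 3 edges, delete both glued faces → V=8, E=18, F=12.
Attach a 14-gonal bipyramid (V=16, E=42, F=28) along a 3-gon: merge 3 vertices and 3 edges, delete both glued faces → V=21, E=57, F=38.
Check: V − E + F = 21 − 57 + 38 = 2.

57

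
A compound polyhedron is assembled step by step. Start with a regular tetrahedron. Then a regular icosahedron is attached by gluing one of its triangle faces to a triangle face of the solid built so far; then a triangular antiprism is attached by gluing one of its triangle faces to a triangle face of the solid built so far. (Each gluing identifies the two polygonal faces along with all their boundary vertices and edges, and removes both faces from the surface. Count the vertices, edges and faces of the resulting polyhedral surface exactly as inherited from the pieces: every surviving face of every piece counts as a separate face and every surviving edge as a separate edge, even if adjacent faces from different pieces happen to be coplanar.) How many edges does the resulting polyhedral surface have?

42

A regular tetrahedron: V=4, E=6, F=4.
Attach a regular icosahedron (V=12, E=30, F=20) along a 3-gon: merge 3 vertices and 3 edges, delete both glued faces → V=13, E=33, F=22.
Attach a triangular antiprism (V=6, E=12, F=8) along a 3-gon: merge 3 vertices and 3 edges, delete both glued faces → V=16, E=42, F=28.
Check: V − E + F = 16 − 42 + 28 = 2.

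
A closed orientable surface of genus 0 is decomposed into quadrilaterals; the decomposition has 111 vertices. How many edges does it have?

218

χ = 2 − 2·0 = 2, and every face is a square so 4F = 2E.
V − E + F = 2 with E = 4F/2 gives 111 − (4/2 − 1)·F = 2, so F = 109 and E = 218.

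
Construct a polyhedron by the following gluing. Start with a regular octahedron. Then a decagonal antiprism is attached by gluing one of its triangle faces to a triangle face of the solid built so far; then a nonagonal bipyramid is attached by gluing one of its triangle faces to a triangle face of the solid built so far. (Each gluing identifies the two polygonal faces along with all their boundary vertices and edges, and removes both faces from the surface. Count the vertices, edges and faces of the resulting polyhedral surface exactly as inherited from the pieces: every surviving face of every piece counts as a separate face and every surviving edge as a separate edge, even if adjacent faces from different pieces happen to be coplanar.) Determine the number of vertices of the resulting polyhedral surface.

31

A regular octahedron: V=6, E=12, F=8.
Attach a decagonal antiprism (V=20, E=40, F=22) along a 3-gon: merge 3 vertices and 3 edges, delete both glued faces → V=23, E=49, F=28.
Attach a nonagonal bipyramid (V=11, E=27, F=18) along a 3-gon: merge 3 vertices and 3 edges, delete both glued faces → V=31, E=73, F=44.
Check: V − E + F = 31 − 73 + 44 = 2.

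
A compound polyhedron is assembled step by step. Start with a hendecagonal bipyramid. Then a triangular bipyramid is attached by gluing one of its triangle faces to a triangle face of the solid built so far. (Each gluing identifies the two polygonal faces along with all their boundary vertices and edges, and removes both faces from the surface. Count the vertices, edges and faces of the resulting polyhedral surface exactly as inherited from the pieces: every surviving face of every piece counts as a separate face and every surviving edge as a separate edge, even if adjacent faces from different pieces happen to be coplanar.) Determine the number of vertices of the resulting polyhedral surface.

15

A hendecagonal bipyramid: V=13, E=33, F=22.
Attach a triangular bipyramid (V=5, E=9, F=6) along a 3-gon: merge 3 vertices and 3 edges, delete both glued faces → V=15, E=39, F=26.
Check: V − E + F = 15 − 39 + 26 = 2.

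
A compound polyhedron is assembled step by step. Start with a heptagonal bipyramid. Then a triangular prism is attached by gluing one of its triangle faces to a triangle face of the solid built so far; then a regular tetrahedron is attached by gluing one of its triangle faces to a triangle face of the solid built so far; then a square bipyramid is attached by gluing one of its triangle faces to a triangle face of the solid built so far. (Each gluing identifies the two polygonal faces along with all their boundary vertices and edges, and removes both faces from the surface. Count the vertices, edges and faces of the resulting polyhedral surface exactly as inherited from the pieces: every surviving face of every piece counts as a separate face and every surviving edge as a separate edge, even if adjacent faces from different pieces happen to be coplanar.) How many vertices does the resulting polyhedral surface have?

A heptagonal bipyramid: V=9, E=21, F=14.
Attach a triangular prism (V=6, E=9, F=5) along a 3-gon: merge 3 vertices and 3 edges, delete both glued faces → V=12, E=27, F=17.
Attach a regular tetrahedron (V=4, E=6, F=4) along a 3-gon: merge 3 vertices and 3 edges, delete both glued faces → V=13, E=30, F=19.
Attach a square bipyramid (V=6, E=12, F=8) along a 3-gon: merge 3 vertices and 3 edges, delete both glued faces → V=16, E=39, F=25.
Check: V − E + F = 16 − 39 + 25 = 2.

16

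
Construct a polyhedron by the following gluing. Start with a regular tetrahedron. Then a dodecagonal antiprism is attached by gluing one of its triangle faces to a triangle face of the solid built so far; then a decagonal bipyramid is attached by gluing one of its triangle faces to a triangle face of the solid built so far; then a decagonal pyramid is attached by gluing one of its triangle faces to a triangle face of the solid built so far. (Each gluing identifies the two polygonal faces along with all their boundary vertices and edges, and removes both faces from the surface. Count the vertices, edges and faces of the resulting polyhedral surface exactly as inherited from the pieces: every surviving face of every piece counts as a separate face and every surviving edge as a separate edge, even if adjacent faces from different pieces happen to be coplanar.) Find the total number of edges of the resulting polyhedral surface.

95

A regular tetrahedron: V=4, E=6, F=4.
Attach a dodecagonal antiprism (V=24, E=48, F=26) along a 3-gon: merge 3 vertices and 3 edges, delete both glued faces → V=25, E=51, F=28.
Attach a decagonal bipyramid (V=12, E=30, F=20) along a 3-gon: merge 3 vertices and 3 edges, delete both glued faces → V=34, E=78, F=46.
Attach a decagonal pyramid (V=11, E=20, F=11) along a 3-gon: merge 3 vertices and 3 edges, delete both glued faces → V=42, E=95, F=55.
Check: V − E + F = 42 − 95 + 55 = 2.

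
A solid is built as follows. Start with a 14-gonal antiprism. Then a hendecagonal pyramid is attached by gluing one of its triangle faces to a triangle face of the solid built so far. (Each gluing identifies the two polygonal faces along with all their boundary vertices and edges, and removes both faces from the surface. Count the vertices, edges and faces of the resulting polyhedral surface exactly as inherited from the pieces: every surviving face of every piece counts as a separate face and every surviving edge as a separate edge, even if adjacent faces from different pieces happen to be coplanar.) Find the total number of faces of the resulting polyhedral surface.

40

A 14-gonal antiprism: V=28, E=56, F=30.
Attach a hendecagonal pyramid (V=12, E=22, F=12) along a 3-gon: merge 3 vertices and 3 edges, delete both glued faces → V=37, E=75, F=40.
Check: V − E + F = 37 − 75 + 40 = 2.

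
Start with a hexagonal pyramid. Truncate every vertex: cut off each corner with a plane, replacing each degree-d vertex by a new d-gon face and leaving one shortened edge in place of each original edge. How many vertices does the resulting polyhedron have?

The base solid has V = 7, E = 12, F = 7.
Truncation replaces each original edge-end by a new vertex, so V′ = 2E = 24.
Each original edge survives, and each old vertex of degree d contributes d new edges; summing degrees gives Σd = 2E, so E′ = E + 2E = 3E = 36.
Each original face survives and each original vertex becomes one new face: F′ = F + V = 14.

24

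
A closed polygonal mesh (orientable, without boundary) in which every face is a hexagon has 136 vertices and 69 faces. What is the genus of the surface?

2

Every face is a hexagon, so 2E = 6·69 = 414, giving E = 207.
χ = V − E + F = 136 − 207 + 69 = -2.
For a closed orientable surface χ = 2 − 2g, so g = (2 − (-2))/2 = 2.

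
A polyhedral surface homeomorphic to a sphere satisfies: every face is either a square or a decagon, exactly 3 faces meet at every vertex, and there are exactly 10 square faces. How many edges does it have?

Let x be the number of decagons; then F = 10 + x.
Edge–face incidences: 2E = 4·10 + 10·x = 40 + 10x.
Every vertex has degree 3, so 3V = 2E.
Euler: V − E + F = 2 ⇒ (2E)/3 − E + (10 + x) = 2.
Multiply by 6: 2·(2E) − 3·(2E) + 6·(10 + x) = 12, i.e. 60 + 6x − (40 + 10x) = 12.
Collecting terms: −4x + 20 = 12, so −4x = −8, so x = 2.
Then 2E = 40 + 10·2 = 60, so E = 30, V = 2E/3 = 20, F = 10 + 2 = 12.

30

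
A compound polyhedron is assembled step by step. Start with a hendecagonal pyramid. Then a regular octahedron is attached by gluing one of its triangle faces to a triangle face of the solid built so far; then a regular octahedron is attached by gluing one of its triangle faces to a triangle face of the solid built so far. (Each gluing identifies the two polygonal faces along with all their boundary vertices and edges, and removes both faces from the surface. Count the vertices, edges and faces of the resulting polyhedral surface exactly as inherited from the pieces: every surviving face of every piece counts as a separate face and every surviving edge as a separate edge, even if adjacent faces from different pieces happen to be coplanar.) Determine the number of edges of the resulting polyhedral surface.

40

A hendecagonal pyramid: V=12, E=22, F=12.
Attach a regular octahedron (V=6, E=12, F=8) along a 3-gon: merge 3 vertices and 3 edges, delete both glued faces → V=15, E=31, F=18.
Attach a regular octahedron (V=6, E=12, F=8) along a 3-gon: merge 3 vertices and 3 edges, delete both glued faces → V=18, E=40, F=24.
Check: V − E + F = 18 − 40 + 24 = 2.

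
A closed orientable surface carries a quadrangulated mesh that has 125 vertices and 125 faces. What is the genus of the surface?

Every face is a square, so 2E = 4·125 = 500, giving E = 250.
χ = V − E + F = 125 − 250 + 125 = 0.
For a closed orientable surface χ = 2 − 2g, so g = (2 − (0))/2 = 1.

1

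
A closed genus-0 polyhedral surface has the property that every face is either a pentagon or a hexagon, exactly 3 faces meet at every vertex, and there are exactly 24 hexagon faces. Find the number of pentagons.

Let x be the number of pentagons; then F = 24 + x.
Edge–face incidences: 2E = 6·24 + 5·x = 144 + 5x.
Every vertex has degree 3, so 3V = 2E.
Euler: V − E + F = 2 ⇒ (2E)/3 − E + (24 + x) = 2.
Multiply by 6: 2·(2E) − 3·(2E) + 6·(24 + x) = 12, i.e. 144 + 6x − (144 + 5x) = 12.
Collecting terms: x = 12.
Then 2E = 144 + 5·12 = 204, so E = 102, V = 2E/3 = 68, F = 24 + 12 = 36.

12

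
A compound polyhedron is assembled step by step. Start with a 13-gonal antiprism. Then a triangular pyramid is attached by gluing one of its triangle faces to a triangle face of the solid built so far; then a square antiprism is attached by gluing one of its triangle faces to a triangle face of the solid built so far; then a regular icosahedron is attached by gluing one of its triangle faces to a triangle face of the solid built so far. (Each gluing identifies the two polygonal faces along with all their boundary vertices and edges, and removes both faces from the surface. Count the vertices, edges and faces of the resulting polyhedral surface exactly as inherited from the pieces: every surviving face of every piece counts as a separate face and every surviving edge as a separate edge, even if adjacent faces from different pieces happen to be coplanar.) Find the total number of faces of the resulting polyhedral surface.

56

A 13-gonal antiprism: V=26, E=52, F=28.
Attach a triangular pyramid (V=4, E=6, F=4) along a 3-gon: merge 3 vertices and 3 edges, delete both glued faces → V=27, E=55, F=30.
Attach a square antiprism (V=8, E=16, F=10) along a 3-gon: merge 3 vertices and 3 edges, delete both glued faces → V=32, E=68, F=38.
Attach a regular icosahedron (V=12, E=30, F=20) along a 3-gon: merge 3 vertices and 3 edges, delete both glued faces → V=41, E=95, F=56.
Check: V − E + F = 41 − 95 + 56 = 2.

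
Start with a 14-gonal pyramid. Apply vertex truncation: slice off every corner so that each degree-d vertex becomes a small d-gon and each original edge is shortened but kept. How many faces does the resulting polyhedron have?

The base solid has V = 15, E = 28, F = 15.
Truncation replaces each original edge-end by a new vertex, so V′ = 2E = 56.
Each original edge survives, and each old vertex of degree d contributes d new edges; summing degrees gives Σd = 2E, so E′ = E + 2E = 3E = 84.
Each original face survives and each original vertex becomes one new face: F′ = F + V = 30.

30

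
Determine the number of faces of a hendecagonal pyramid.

A pyramid on an n-gon base has one n-gon and n triangles: V = 11 + 1 = 12, E = 2·11 = 22, F = 11 + 1 = 12.

12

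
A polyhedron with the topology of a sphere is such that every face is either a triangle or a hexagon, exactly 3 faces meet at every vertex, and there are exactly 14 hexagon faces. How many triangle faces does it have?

Let x be the number of triangles; then F = 14 + x.
Edge–face incidences: 2E = 6·14 + 3·x = 84 + 3x.
Every vertex has degree 3, so 3V = 2E.
Euler: V − E + F = 2 ⇒ (2E)/3 − E + (14 + x) = 2.
Multiply by 6: 2·(2E) − 3·(2E) + 6·(14 + x) = 12, i.e. 84 + 6x − (84 + 3x) = 12.
Collecting terms: 3x = 12, so x = 4.
Then 2E = 84 + 3·4 = 96, so E = 48, V = 2E/3 = 32, F = 14 + 4 = 18.

4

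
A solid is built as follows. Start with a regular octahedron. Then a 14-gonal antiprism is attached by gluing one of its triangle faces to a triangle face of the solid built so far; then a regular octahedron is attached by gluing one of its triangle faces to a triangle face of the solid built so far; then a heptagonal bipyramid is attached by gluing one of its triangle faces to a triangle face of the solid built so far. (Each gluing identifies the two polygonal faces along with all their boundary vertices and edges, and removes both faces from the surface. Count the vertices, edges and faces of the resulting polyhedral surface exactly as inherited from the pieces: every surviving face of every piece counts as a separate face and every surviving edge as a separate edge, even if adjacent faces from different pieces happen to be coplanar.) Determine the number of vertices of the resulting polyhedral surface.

A regular octahedron: V=6, E=12, F=8.
Attach a 14-gonal antiprism (V=28, E=56, F=30) along a 3-gon: merge 3 vertices and 3 edges, delete both glued faces → V=31, E=65, F=36.
Attach a regular octahedron (V=6, E=12, F=8) along a 3-gon: merge 3 vertices and 3 edges, delete both glued faces → V=34, E=74, F=42.
Attach a heptagonal bipyramid (V=9, E=21, F=14) along a 3-gon: merge 3 vertices and 3 edges, delete both glued faces → V=40, E=92, F=54.
Check: V − E + F = 40 − 92 + 54 = 2.

40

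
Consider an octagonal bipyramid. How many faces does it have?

A bipyramid over an n-gon has 2n triangular faces and n + 2 vertices: V = 8 + 2 = 10, E = 3·8 = 24, F = 2·8 = 16.
Check: V − E + F = 10 − 24 + 16 = 2.

16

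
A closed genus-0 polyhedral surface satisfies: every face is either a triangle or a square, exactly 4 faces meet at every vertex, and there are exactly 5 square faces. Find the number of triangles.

8

Let x be the number of triangles; then F = 5 + x.
Edge–face incidences: 2E = 4·5 + 3·x = 20 + 3x.
Every vertex has degree 4, so 4V = 2E.
Euler: V − E + F = 2 ⇒ (2E)/4 − E + (5 + x) = 2.
Multiply by 8: 2·(2E) − 4·(2E) + 8·(5 + x) = 16, i.e. 40 + 8x − 2·(20 + 3x) = 16.
Collecting terms: 2x = 16, so x = 8.
Then 2E = 20 + 3·8 = 44, so E = 22, V = 2E/4 = 11, F = 5 + 8 = 13.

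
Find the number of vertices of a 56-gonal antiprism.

An antiprism on an n-gon has two n-gon caps and 2n triangles: V = 2·56 = 112, E = 4·56 = 224, F = 2·56 + 2 = 114.

112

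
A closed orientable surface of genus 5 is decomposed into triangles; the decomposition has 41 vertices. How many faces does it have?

χ = 2 − 2·5 = -8, and every face is a triangle so 3F = 2E.
V − E + F = -8 with E = 3F/2 gives 41 − (3/2 − 1)·F = -8, so F = 98 and E = 147.

98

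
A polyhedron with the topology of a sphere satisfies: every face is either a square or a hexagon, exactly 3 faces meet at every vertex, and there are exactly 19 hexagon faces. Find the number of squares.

6

Let x be the number of squares; then F = 19 + x.
Edge–face incidences: 2E = 6·19 + 4·x = 114 + 4x.
Every vertex has degree 3, so 3V = 2E.
Euler: V − E + F = 2 ⇒ (2E)/3 − E + (19 + x) = 2.
Multiply by 6: 2·(2E) − 3·(2E) + 6·(19 + x) = 12, i.e. 114 + 6x − (114 + 4x) = 12.
Collecting terms: 2x = 12, so x = 6.
Then 2E = 114 + 4·6 = 138, so E = 69, V = 2E/3 = 46, F = 19 + 6 = 25.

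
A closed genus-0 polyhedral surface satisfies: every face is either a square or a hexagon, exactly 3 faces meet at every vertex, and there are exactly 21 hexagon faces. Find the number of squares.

6

Let x be the number of squares; then F = 21 + x.
Edge–face incidences: 2E = 6·21 + 4·x = 126 + 4x.
Every vertex has degree 3, so 3V = 2E.
Euler: V − E + F = 2 ⇒ (2E)/3 − E + (21 + x) = 2.
Multiply by 6: 2·(2E) − 3·(2E) + 6·(21 + x) = 12, i.e. 126 + 6x − (126 + 4x) = 12.
Collecting terms: 2x = 12, so x = 6.
Then 2E = 126 + 4·6 = 150, so E = 75, V = 2E/3 = 50, F = 21 + 6 = 27.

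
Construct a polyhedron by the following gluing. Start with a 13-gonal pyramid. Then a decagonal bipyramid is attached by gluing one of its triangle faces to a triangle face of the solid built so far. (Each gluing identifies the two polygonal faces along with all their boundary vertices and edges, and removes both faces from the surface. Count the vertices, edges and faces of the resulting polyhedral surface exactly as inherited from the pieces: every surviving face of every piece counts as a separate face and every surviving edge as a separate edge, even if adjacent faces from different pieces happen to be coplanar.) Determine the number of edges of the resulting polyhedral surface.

A 13-gonal pyramid: V=14, E=26, F=14.
Attach a decagonal bipyramid (V=12, E=30, F=20) along a 3-gon: merge 3 vertices and 3 edges, delete both glued faces → V=23, E=53, F=32.
Check: V − E + F = 23 − 53 + 32 = 2.

53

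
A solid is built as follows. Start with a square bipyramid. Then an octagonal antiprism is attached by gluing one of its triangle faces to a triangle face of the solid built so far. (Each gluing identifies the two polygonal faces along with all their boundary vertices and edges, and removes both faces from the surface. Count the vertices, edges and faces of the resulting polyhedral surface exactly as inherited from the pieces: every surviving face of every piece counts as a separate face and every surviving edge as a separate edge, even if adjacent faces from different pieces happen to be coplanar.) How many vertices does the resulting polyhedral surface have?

19

A square bipyramid: V=6, E=12, F=8.
Attach an octagonal antiprism (V=16, E=32, F=18) along a 3-gon: merge 3 vertices and 3 edges, delete both glued faces → V=19, E=41, F=24.
Check: V − E + F = 19 − 41 + 24 = 2.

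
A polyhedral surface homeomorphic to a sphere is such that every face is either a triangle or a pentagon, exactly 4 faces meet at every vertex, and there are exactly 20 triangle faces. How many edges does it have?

Let x be the number of pentagons; then F = 20 + x.
Edge–face incidences: 2E = 3·20 + 5·x = 60 + 5x.
Every vertex has degree 4, so 4V = 2E.
Euler: V − E + F = 2 ⇒ (2E)/4 − E + (20 + x) = 2.
Multiply by 8: 2·(2E) − 4·(2E) + 8·(20 + x) = 16, i.e. 160 + 8x − 2·(60 + 5x) = 16.
Collecting terms: −2x + 40 = 16, so −2x = −24, so x = 12.
Then 2E = 60 + 5·12 = 120, so E = 60, V = 2E/4 = 30, F = 20 + 12 = 32.

60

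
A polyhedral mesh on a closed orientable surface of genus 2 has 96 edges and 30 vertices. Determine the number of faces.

For a closed orientable surface of genus 2, χ = 2 − 2·2 = -2.
F = -2 − V + E = -2 − 30 + 96 = 64.

64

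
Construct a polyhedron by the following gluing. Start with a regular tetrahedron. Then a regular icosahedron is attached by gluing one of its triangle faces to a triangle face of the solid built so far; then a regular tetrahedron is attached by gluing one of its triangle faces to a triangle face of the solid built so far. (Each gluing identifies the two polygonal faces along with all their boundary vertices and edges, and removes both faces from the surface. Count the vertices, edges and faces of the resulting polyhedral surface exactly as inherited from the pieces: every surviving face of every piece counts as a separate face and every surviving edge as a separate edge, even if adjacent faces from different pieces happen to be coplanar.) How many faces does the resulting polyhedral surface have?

24

A regular tetrahedron: V=4, E=6, F=4.
Attach a regular icosahedron (V=12, E=30, F=20) along a 3-gon: merge 3 vertices and 3 edges, delete both glued faces → V=13, E=33, F=22.
Attach a regular tetrahedron (V=4, E=6, F=4) along a 3-gon: merge 3 vertices and 3 edges, delete both glued faces → V=14, E=36, F=24.
Check: V − E + F = 14 − 36 + 24 = 2.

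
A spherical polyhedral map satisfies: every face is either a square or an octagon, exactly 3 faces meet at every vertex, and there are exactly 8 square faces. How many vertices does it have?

16

Let x be the number of octagons; then F = 8 + x.
Edge–face incidences: 2E = 4·8 + 8·x = 32 + 8x.
Every vertex has degree 3, so 3V = 2E.
Euler: V − E + F = 2 ⇒ (2E)/3 − E + (8 + x) = 2.
Multiply by 6: 2·(2E) − 3·(2E) + 6·(8 + x) = 12, i.e. 48 + 6x − (32 + 8x) = 12.
Collecting terms: −2x + 16 = 12, so −2x = −4, so x = 2.
Then 2E = 32 + 8·2 = 48, so E = 24, V = 2E/3 = 16, F = 8 + 2 = 10.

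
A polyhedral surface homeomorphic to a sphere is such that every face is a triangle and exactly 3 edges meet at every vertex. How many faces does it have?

Each face has 3 edges and each edge borders two faces, so 2E = 3F.
Each vertex has degree 3, so 3V = 2E and hence V = 3F/3.
Euler: V − E + F = 2 ⇒ (3F/3) − (3F/2) + F = 2.
Multiply by 6: (6 − 9 + 6)F = 12, i.e. 3F = 12.
So F = 4, E = 3·4/2 = 6, V = 3·4/3 = 4.

4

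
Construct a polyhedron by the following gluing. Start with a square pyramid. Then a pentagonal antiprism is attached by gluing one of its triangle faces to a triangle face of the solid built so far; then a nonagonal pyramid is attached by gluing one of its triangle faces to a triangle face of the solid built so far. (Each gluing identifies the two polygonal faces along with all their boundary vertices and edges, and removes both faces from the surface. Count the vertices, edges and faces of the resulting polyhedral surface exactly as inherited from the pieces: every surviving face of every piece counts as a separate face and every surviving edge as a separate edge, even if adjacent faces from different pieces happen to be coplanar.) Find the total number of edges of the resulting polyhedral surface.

A square pyramid: V=5, E=8, F=5.
Attach a pentagonal antiprism (V=10, E=20, F=12) along a 3-gon: merge 3 vertices and 3 edges, delete both glued faces → V=12, E=25, F=15.
Attach a nonagonal pyramid (V=10, E=18, F=10) along a 3-gon: merge 3 vertices and 3 edges, delete both glued faces → V=19, E=40, F=23.
Check: V − E + F = 19 − 40 + 23 = 2.

40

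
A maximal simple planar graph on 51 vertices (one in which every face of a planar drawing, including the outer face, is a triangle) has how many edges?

In a plane triangulation 3F = 2E and V − E + F = 2, so E = 3V − 6 = 3·51 − 6 = 147.

147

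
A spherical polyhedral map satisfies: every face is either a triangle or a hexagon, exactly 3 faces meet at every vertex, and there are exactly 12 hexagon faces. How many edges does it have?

Let x be the number of triangles; then F = 12 + x.
Edge–face incidences: 2E = 6·12 + 3·x = 72 + 3x.
Every vertex has degree 3, so 3V = 2E.
Euler: V − E + F = 2 ⇒ (2E)/3 − E + (12 + x) = 2.
Multiply by 6: 2·(2E) − 3·(2E) + 6·(12 + x) = 12, i.e. 72 + 6x − (72 + 3x) = 12.
Collecting terms: 3x = 12, so x = 4.
Then 2E = 72 + 3·4 = 84, so E = 42, V = 2E/3 = 28, F = 12 + 4 = 16.

42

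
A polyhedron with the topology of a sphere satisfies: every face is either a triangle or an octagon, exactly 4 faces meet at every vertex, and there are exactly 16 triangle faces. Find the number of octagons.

Let x be the number of octagons; then F = 16 + x.
Edge–face incidences: 2E = 3·16 + 8·x = 48 + 8x.
Every vertex has degree 4, so 4V = 2E.
Euler: V − E + F = 2 ⇒ (2E)/4 − E + (16 + x) = 2.
Multiply by 8: 2·(2E) − 4·(2E) + 8·(16 + x) = 16, i.e. 128 + 8x − 2·(48 + 8x) = 16.
Collecting terms: −8x + 32 = 16, so −8x = −16, so x = 2.
Then 2E = 48 + 8·2 = 64, so E = 32, V = 2E/4 = 16, F = 16 + 2 = 18.

2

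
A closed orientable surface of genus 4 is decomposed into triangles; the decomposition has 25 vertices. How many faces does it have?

χ = 2 − 2·4 = -6, and every face is a triangle so 3F = 2E.
V − E + F = -6 with E = 3F/2 gives 25 − (3/2 − 1)·F = -6, so F = 62 and E = 93.

62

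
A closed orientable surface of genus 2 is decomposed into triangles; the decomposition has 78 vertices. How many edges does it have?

χ = 2 − 2·2 = -2, and every face is a triangle so 3F = 2E.
V − E + F = -2 with E = 3F/2 gives 78 − (3/2 − 1)·F = -2, so F = 160 and E = 240.

240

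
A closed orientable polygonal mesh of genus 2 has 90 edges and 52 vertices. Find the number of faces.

36

For a closed orientable surface of genus 2, χ = 2 − 2·2 = -2.
F = -2 − V + E = -2 − 52 + 90 = 36.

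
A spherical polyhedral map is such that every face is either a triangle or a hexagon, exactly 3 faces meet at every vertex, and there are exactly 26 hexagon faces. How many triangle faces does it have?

4

Let x be the number of triangles; then F = 26 + x.
Edge–face incidences: 2E = 6·26 + 3·x = 156 + 3x.
Every vertex has degree 3, so 3V = 2E.
Euler: V − E + F = 2 ⇒ (2E)/3 − E + (26 + x) = 2.
Multiply by 6: 2·(2E) − 3·(2E) + 6·(26 + x) = 12, i.e. 156 + 6x − (156 + 3x) = 12.
Collecting terms: 3x = 12, so x = 4.
Then 2E = 156 + 3·4 = 168, so E = 84, V = 2E/3 = 56, F = 26 + 4 = 30.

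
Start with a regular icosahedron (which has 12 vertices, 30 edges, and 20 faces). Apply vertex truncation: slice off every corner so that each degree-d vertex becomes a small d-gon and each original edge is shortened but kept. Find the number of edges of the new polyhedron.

Truncation replaces each original edge-end by a new vertex, so V′ = 2E = 60.
Each original edge survives, and each old vertex of degree d contributes d new edges; summing degrees gives Σd = 2E, so E′ = E + 2E = 3E = 90.
Each original face survives and each original vertex becomes one new face: F′ = F + V = 32.

90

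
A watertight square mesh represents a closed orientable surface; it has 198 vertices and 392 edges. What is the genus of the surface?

0

Every face is a square and each edge borders two faces, so 4F = 2·392, giving F = 196.
χ = V − E + F = 198 − 392 + 196 = 2.
For a closed orientable surface χ = 2 − 2g, so g = (2 − (2))/2 = 0.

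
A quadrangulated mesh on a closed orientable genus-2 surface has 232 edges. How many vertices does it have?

114

χ = 2 − 2·2 = -2, and every face is a square so 4F = 2E.
F = 2E/4 = 116. Then V = -2 + E − F = -2 + 232 − 116 = 114.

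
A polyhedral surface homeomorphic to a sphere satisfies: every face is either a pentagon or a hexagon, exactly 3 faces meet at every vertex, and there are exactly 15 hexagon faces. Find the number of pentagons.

12

Let x be the number of pentagons; then F = 15 + x.
Edge–face incidences: 2E = 6·15 + 5·x = 90 + 5x.
Every vertex has degree 3, so 3V = 2E.
Euler: V − E + F = 2 ⇒ (2E)/3 − E + (15 + x) = 2.
Multiply by 6: 2·(2E) − 3·(2E) + 6·(15 + x) = 12, i.e. 90 + 6x − (90 + 5x) = 12.
Collecting terms: x = 12.
Then 2E = 90 + 5·12 = 150, so E = 75, V = 2E/3 = 50, F = 15 + 12 = 27.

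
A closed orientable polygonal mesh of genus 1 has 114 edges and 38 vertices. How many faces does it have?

76

For a closed orientable surface of genus 1, χ = 2 − 2·1 = 0.
F = 0 − V + E = 0 − 38 + 114 = 76.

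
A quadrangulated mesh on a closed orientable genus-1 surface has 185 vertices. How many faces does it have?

χ = 2 − 2·1 = 0, and every face is a square so 4F = 2E.
V − E + F = 0 with E = 4F/2 gives 185 − (4/2 − 1)·F = 0, so F = 185 and E = 370.

185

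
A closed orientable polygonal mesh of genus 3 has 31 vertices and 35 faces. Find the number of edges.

70

For a closed orientable surface of genus 3, χ = 2 − 2·3 = -4.
E = V + F − (-4) = 31 + 35 − (-4) = 70.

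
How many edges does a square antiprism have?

An antiprism on an n-gon has two n-gon caps and 2n triangles: V = 2·4 = 8, E = 4·4 = 16, F = 2·4 + 2 = 10.

16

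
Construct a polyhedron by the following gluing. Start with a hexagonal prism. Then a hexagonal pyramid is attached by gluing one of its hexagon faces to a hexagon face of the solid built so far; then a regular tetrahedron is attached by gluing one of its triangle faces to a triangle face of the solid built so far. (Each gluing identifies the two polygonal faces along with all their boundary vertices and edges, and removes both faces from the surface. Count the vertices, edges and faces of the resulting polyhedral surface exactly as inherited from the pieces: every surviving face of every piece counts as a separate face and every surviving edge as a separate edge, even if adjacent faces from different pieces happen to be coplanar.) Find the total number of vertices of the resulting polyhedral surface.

14

A hexagonal prism: V=12, E=18, F=8.
Attach a hexagonal pyramid (V=7, E=12, F=7) along a 6-gon: merge 6 vertices and 6 edges, delete both glued faces → V=13, E=24, F=13.
Attach a regular tetrahedron (V=4, E=6, F=4) along a 3-gon: merge 3 vertices and 3 edges, delete both glued faces → V=14, E=27, F=15.
Check: V − E + F = 14 − 27 + 15 = 2.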